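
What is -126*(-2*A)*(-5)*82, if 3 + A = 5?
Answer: -206640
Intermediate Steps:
A = 2 (A = -3 + 5 = 2)
-126*(-2*A)*(-5)*82 = -126*(-2*2)*(-5)*82 = -(-504)*(-5)*82 = -126*20*82 = -2520*82 = -206640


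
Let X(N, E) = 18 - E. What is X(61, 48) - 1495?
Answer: -1525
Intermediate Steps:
X(61, 48) - 1495 = (18 - 1*48) - 1495 = (18 - 48) - 1495 = -30 - 1495 = -1525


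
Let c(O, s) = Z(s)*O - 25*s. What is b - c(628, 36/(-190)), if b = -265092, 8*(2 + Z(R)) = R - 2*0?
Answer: -25063457/95 ≈ -2.6383e+5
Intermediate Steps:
Z(R) = -2 + R/8 (Z(R) = -2 + (R - 2*0)/8 = -2 + (R + 0)/8 = -2 + R/8)
c(O, s) = -25*s + O*(-2 + s/8) (c(O, s) = (-2 + s/8)*O - 25*s = O*(-2 + s/8) - 25*s = -25*s + O*(-2 + s/8))
b - c(628, 36/(-190)) = -265092 - (-900/(-190) + (⅛)*628*(-16 + 36/(-190))) = -265092 - (-900*(-1)/190 + (⅛)*628*(-16 + 36*(-1/190))) = -265092 - (-25*(-18/95) + (⅛)*628*(-16 - 18/95)) = -265092 - (90/19 + (⅛)*628*(-1538/95)) = -265092 - (90/19 - 120733/95) = -265092 - 1*(-120283/95) = -265092 + 120283/95 = -25063457/95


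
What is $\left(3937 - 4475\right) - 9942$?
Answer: $-10480$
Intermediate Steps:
$\left(3937 - 4475\right) - 9942 = -538 - 9942 = -10480$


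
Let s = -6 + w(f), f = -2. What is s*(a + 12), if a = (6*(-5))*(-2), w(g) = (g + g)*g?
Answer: 144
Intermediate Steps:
w(g) = 2*g**2 (w(g) = (2*g)*g = 2*g**2)
s = 2 (s = -6 + 2*(-2)**2 = -6 + 2*4 = -6 + 8 = 2)
a = 60 (a = -30*(-2) = 60)
s*(a + 12) = 2*(60 + 12) = 2*72 = 144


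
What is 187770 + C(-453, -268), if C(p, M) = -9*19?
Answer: 187599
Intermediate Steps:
C(p, M) = -171
187770 + C(-453, -268) = 187770 - 171 = 187599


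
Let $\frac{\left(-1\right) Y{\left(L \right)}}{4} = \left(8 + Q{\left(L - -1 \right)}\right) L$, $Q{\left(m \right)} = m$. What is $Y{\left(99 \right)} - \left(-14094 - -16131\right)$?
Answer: $-44805$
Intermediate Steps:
$Y{\left(L \right)} = - 4 L \left(9 + L\right)$ ($Y{\left(L \right)} = - 4 \left(8 + \left(L - -1\right)\right) L = - 4 \left(8 + \left(L + 1\right)\right) L = - 4 \left(8 + \left(1 + L\right)\right) L = - 4 \left(9 + L\right) L = - 4 L \left(9 + L\right)$)
$Y{\left(99 \right)} - \left(-14094 - -16131\right) = \left(-4\right) 99 \left(9 + 99\right) - \left(-14094 - -16131\right) = \left(-4\right) 99 \cdot 108 - \left(-14094 + 16131\right) = -42768 - 2037 = -44805$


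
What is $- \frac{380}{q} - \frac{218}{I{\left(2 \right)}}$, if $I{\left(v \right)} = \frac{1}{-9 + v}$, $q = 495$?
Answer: $\frac{150998}{99} \approx 1525.2$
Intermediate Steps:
$- \frac{380}{q} - \frac{218}{I{\left(2 \right)}} = - \frac{380}{495} - \frac{218}{\frac{1}{-9 + 2}} = \left(-380\right) \frac{1}{495} - \frac{218}{\frac{1}{-7}} = - \frac{76}{99} - \frac{218}{- \frac{1}{7}} = - \frac{76}{99} - -1526 = - \frac{76}{99} + 1526 = \frac{150998}{99}$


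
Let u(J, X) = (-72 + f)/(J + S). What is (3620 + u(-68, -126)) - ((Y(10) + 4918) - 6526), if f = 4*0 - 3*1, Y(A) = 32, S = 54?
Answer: 72819/14 ≈ 5201.4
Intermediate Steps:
f = -3 (f = 0 - 3 = -3)
u(J, X) = -75/(54 + J) (u(J, X) = (-72 - 3)/(J + 54) = -75/(54 + J))
(3620 + u(-68, -126)) - ((Y(10) + 4918) - 6526) = (3620 - 75/(54 - 68)) - ((32 + 4918) - 6526) = (3620 - 75/(-14)) - (4950 - 6526) = (3620 - 75*(-1/14)) - 1*(-1576) = (3620 + 75/14) + 1576 = 50755/14 + 1576 = 72819/14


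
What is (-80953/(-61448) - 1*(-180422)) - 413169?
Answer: -14301756703/61448 ≈ -2.3275e+5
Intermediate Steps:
(-80953/(-61448) - 1*(-180422)) - 413169 = (-80953*(-1/61448) + 180422) - 413169 = (80953/61448 + 180422) - 413169 = 11086652009/61448 - 413169 = -14301756703/61448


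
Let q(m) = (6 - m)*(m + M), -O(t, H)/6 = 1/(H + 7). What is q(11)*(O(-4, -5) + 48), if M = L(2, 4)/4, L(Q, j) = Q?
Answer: -5175/2 ≈ -2587.5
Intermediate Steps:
O(t, H) = -6/(7 + H) (O(t, H) = -6/(H + 7) = -6/(7 + H))
M = ½ (M = 2/4 = 2*(¼) = ½ ≈ 0.50000)
q(m) = (½ + m)*(6 - m) (q(m) = (6 - m)*(m + ½) = (6 - m)*(½ + m) = (½ + m)*(6 - m))
q(11)*(O(-4, -5) + 48) = (3 - 1*11² + (11/2)*11)*(-6/(7 - 5) + 48) = (3 - 1*121 + 121/2)*(-6/2 + 48) = (3 - 121 + 121/2)*(-6*½ + 48) = -115*(-3 + 48)/2 = -115/2*45 = -5175/2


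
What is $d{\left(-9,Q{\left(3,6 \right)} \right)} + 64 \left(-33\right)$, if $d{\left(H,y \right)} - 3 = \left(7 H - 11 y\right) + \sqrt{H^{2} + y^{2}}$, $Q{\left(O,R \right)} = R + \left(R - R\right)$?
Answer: $-2238 + 3 \sqrt{13} \approx -2227.2$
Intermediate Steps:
$Q{\left(O,R \right)} = R$ ($Q{\left(O,R \right)} = R + 0 = R$)
$d{\left(H,y \right)} = 3 + \sqrt{H^{2} + y^{2}} - 11 y + 7 H$ ($d{\left(H,y \right)} = 3 + \left(\left(7 H - 11 y\right) + \sqrt{H^{2} + y^{2}}\right) = 3 + \left(\left(- 11 y + 7 H\right) + \sqrt{H^{2} + y^{2}}\right) = 3 + \left(\sqrt{H^{2} + y^{2}} - 11 y + 7 H\right) = 3 + \sqrt{H^{2} + y^{2}} - 11 y + 7 H$)
$d{\left(-9,Q{\left(3,6 \right)} \right)} + 64 \left(-33\right) = \left(3 + \sqrt{\left(-9\right)^{2} + 6^{2}} - 66 + 7 \left(-9\right)\right) + 64 \left(-33\right) = \left(3 + \sqrt{81 + 36} - 66 - 63\right) - 2112 = \left(3 + \sqrt{117} - 66 - 63\right) - 2112 = \left(3 + 3 \sqrt{13} - 66 - 63\right) - 2112 = \left(-126 + 3 \sqrt{13}\right) - 2112 = -2238 + 3 \sqrt{13}$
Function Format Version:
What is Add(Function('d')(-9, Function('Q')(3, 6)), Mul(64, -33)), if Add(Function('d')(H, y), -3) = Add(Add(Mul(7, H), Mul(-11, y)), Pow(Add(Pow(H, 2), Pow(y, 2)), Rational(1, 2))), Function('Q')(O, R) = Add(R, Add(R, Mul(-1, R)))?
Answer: Add(-2238, Mul(3, Pow(13, Rational(1, 2)))) ≈ -2227.2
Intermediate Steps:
Function('Q')(O, R) = R (Function('Q')(O, R) = Add(R, 0) = R)
Function('d')(H, y) = Add(3, Pow(Add(Pow(H, 2), Pow(y, 2)), Rational(1, 2)), Mul(-11, y), Mul(7, H)) (Function('d')(H, y) = Add(3, Add(Add(Mul(7, H), Mul(-11, y)), Pow(Add(Pow(H, 2), Pow(y, 2)), Rational(1, 2)))) = Add(3, Add(Add(Mul(-11, y), Mul(7, H)), Pow(Add(Pow(H, 2), Pow(y, 2)), Rational(1, 2)))) = Add(3, Add(Pow(Add(Pow(H, 2), Pow(y, 2)), Rational(1, 2)), Mul(-11, y), Mul(7, H))) = Add(3, Pow(Add(Pow(H, 2), Pow(y, 2)), Rational(1, 2)), Mul(-11, y), Mul(7, H)))
Add(Function('d')(-9, Function('Q')(3, 6)), Mul(64, -33)) = Add(Add(3, Pow(Add(Pow(-9, 2), Pow(6, 2)), Rational(1, 2)), Mul(-11, 6), Mul(7, -9)), Mul(64, -33)) = Add(Add(3, Pow(Add(81, 36), Rational(1, 2)), -66, -63), -2112) = Add(Add(3, Pow(117, Rational(1, 2)), -66, -63), -2112) = Add(Add(3, Mul(3, Pow(13, Rational(1, 2))), -66, -63), -2112) = Add(Add(-126, Mul(3, Pow(13, Rational(1, 2)))), -2112) = Add(-2238, Mul(3, Pow(13, Rational(1, 2))))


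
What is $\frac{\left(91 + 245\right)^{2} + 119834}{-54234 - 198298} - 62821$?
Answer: $- \frac{7932272751}{126266} \approx -62822.0$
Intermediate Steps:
$\frac{\left(91 + 245\right)^{2} + 119834}{-54234 - 198298} - 62821 = \frac{336^{2} + 119834}{-252532} - 62821 = \left(112896 + 119834\right) \left(- \frac{1}{252532}\right) - 62821 = 232730 \left(- \frac{1}{252532}\right) - 62821 = - \frac{116365}{126266} - 62821 = - \frac{7932272751}{126266}$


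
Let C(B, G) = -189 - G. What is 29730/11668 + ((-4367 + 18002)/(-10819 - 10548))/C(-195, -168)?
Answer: 2249858715/872585546 ≈ 2.5784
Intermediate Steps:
29730/11668 + ((-4367 + 18002)/(-10819 - 10548))/C(-195, -168) = 29730/11668 + ((-4367 + 18002)/(-10819 - 10548))/(-189 - 1*(-168)) = 29730*(1/11668) + (13635/(-21367))/(-189 + 168) = 14865/5834 + (13635*(-1/21367))/(-21) = 14865/5834 - 13635/21367*(-1/21) = 14865/5834 + 4545/149569 = 2249858715/872585546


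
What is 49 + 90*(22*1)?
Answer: 2029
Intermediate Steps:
49 + 90*(22*1) = 49 + 90*22 = 49 + 1980 = 2029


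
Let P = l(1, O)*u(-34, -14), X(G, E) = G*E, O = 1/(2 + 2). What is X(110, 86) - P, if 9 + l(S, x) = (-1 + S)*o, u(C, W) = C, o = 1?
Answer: 9154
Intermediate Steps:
O = ¼ (O = 1/4 = ¼ ≈ 0.25000)
X(G, E) = E*G
l(S, x) = -10 + S (l(S, x) = -9 + (-1 + S)*1 = -9 + (-1 + S) = -10 + S)
P = 306 (P = (-10 + 1)*(-34) = -9*(-34) = 306)
X(110, 86) - P = 86*110 - 1*306 = 9460 - 306 = 9154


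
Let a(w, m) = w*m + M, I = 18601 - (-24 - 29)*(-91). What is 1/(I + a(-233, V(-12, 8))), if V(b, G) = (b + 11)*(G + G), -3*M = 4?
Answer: 3/52514 ≈ 5.7128e-5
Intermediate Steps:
M = -4/3 (M = -⅓*4 = -4/3 ≈ -1.3333)
V(b, G) = 2*G*(11 + b) (V(b, G) = (11 + b)*(2*G) = 2*G*(11 + b))
I = 13778 (I = 18601 - (-53)*(-91) = 18601 - 1*4823 = 18601 - 4823 = 13778)
a(w, m) = -4/3 + m*w (a(w, m) = w*m - 4/3 = m*w - 4/3 = -4/3 + m*w)
1/(I + a(-233, V(-12, 8))) = 1/(13778 + (-4/3 + (2*8*(11 - 12))*(-233))) = 1/(13778 + (-4/3 + (2*8*(-1))*(-233))) = 1/(13778 + (-4/3 - 16*(-233))) = 1/(13778 + (-4/3 + 3728)) = 1/(13778 + 11180/3) = 1/(52514/3) = 3/52514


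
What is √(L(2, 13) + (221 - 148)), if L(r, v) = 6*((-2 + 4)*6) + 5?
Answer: 5*√6 ≈ 12.247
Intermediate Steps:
L(r, v) = 77 (L(r, v) = 6*(2*6) + 5 = 6*12 + 5 = 72 + 5 = 77)
√(L(2, 13) + (221 - 148)) = √(77 + (221 - 148)) = √(77 + 73) = √150 = 5*√6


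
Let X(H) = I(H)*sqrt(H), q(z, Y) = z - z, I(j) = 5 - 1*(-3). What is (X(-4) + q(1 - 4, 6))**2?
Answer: -256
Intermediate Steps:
I(j) = 8 (I(j) = 5 + 3 = 8)
q(z, Y) = 0
X(H) = 8*sqrt(H)
(X(-4) + q(1 - 4, 6))**2 = (8*sqrt(-4) + 0)**2 = (8*(2*I) + 0)**2 = (16*I + 0)**2 = (16*I)**2 = -256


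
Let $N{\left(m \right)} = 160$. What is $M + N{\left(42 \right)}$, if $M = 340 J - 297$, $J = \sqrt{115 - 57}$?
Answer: $-137 + 340 \sqrt{58} \approx 2452.4$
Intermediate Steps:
$J = \sqrt{58} \approx 7.6158$
$M = -297 + 340 \sqrt{58}$ ($M = 340 \sqrt{58} - 297 = -297 + 340 \sqrt{58} \approx 2292.4$)
$M + N{\left(42 \right)} = \left(-297 + 340 \sqrt{58}\right) + 160 = -137 + 340 \sqrt{58}$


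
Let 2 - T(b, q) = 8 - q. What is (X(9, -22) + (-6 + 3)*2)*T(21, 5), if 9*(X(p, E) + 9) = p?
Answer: 14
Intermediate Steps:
T(b, q) = -6 + q (T(b, q) = 2 - (8 - q) = 2 + (-8 + q) = -6 + q)
X(p, E) = -9 + p/9
(X(9, -22) + (-6 + 3)*2)*T(21, 5) = ((-9 + (⅑)*9) + (-6 + 3)*2)*(-6 + 5) = ((-9 + 1) - 3*2)*(-1) = (-8 - 6)*(-1) = -14*(-1) = 14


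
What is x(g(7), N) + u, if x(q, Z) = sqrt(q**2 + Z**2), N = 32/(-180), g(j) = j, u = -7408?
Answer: -7408 + sqrt(99289)/45 ≈ -7401.0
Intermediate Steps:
N = -8/45 (N = 32*(-1/180) = -8/45 ≈ -0.17778)
x(q, Z) = sqrt(Z**2 + q**2)
x(g(7), N) + u = sqrt((-8/45)**2 + 7**2) - 7408 = sqrt(64/2025 + 49) - 7408 = sqrt(99289/2025) - 7408 = sqrt(99289)/45 - 7408 = -7408 + sqrt(99289)/45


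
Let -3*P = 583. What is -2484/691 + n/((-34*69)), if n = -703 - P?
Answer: -8213963/2431629 ≈ -3.3780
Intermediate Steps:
P = -583/3 (P = -1/3*583 = -583/3 ≈ -194.33)
n = -1526/3 (n = -703 - 1*(-583/3) = -703 + 583/3 = -1526/3 ≈ -508.67)
-2484/691 + n/((-34*69)) = -2484/691 - 1526/(3*((-34*69))) = -2484*1/691 - 1526/3/(-2346) = -2484/691 - 1526/3*(-1/2346) = -2484/691 + 763/3519 = -8213963/2431629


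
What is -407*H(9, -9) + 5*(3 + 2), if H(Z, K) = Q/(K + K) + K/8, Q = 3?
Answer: 13217/24 ≈ 550.71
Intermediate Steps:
H(Z, K) = K/8 + 3/(2*K) (H(Z, K) = 3/(K + K) + K/8 = 3/((2*K)) + K*(1/8) = 3*(1/(2*K)) + K/8 = 3/(2*K) + K/8 = K/8 + 3/(2*K))
-407*H(9, -9) + 5*(3 + 2) = -407*(12 + (-9)**2)/(8*(-9)) + 5*(3 + 2) = -407*(-1)*(12 + 81)/(8*9) + 5*5 = -407*(-1)*93/(8*9) + 25 = -407*(-31/24) + 25 = 12617/24 + 25 = 13217/24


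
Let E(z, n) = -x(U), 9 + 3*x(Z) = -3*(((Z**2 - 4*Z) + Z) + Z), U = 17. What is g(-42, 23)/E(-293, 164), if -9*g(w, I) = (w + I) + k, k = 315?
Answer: -148/1161 ≈ -0.12748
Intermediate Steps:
x(Z) = -3 - Z**2 + 2*Z (x(Z) = -3 + (-3*(((Z**2 - 4*Z) + Z) + Z))/3 = -3 + (-3*((Z**2 - 3*Z) + Z))/3 = -3 + (-3*(Z**2 - 2*Z))/3 = -3 + (-3*Z**2 + 6*Z)/3 = -3 + (-Z**2 + 2*Z) = -3 - Z**2 + 2*Z)
E(z, n) = 258 (E(z, n) = -(-3 - 1*17**2 + 2*17) = -(-3 - 1*289 + 34) = -(-3 - 289 + 34) = -1*(-258) = 258)
g(w, I) = -35 - I/9 - w/9 (g(w, I) = -((w + I) + 315)/9 = -((I + w) + 315)/9 = -(315 + I + w)/9 = -35 - I/9 - w/9)
g(-42, 23)/E(-293, 164) = (-35 - 1/9*23 - 1/9*(-42))/258 = (-35 - 23/9 + 14/3)*(1/258) = -296/9*1/258 = -148/1161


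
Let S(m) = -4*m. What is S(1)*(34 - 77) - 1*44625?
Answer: -44453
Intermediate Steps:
S(1)*(34 - 77) - 1*44625 = (-4*1)*(34 - 77) - 1*44625 = -4*(-43) - 44625 = 172 - 44625 = -44453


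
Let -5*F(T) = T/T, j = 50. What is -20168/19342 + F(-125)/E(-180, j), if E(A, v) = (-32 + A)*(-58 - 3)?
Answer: -652041111/625326860 ≈ -1.0427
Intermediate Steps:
E(A, v) = 1952 - 61*A (E(A, v) = (-32 + A)*(-61) = 1952 - 61*A)
F(T) = -1/5 (F(T) = -T/(5*T) = -1/5*1 = -1/5)
-20168/19342 + F(-125)/E(-180, j) = -20168/19342 - 1/(5*(1952 - 61*(-180))) = -20168*1/19342 - 1/(5*(1952 + 10980)) = -10084/9671 - 1/5/12932 = -10084/9671 - 1/5*1/12932 = -10084/9671 - 1/64660 = -652041111/625326860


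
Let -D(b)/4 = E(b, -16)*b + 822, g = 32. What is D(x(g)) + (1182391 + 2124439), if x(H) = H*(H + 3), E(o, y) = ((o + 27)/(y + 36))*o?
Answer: -284455818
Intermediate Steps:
E(o, y) = o*(27 + o)/(36 + y) (E(o, y) = ((27 + o)/(36 + y))*o = o*(27 + o)/(36 + y))
x(H) = H*(3 + H)
D(b) = -3288 - b²*(27 + b)/5 (D(b) = -4*((b*(27 + b)/(36 - 16))*b + 822) = -4*((b*(27 + b)/20)*b + 822) = -4*(b²*(27 + b)/20 + 822) = -4*(822 + b²*(27 + b)/20) = -3288 - b²*(27 + b)/5)
D(x(g)) + (1182391 + 2124439) = (-3288 - (32*(3 + 32))²*(27 + 32*(3 + 32))/5) + (1182391 + 2124439) = (-3288 - (32*35)²*(27 + 32*35)/5) + 3306830 = (-3288 - ⅕*1120²*(27 + 1120)) + 3306830 = (-3288 - ⅕*1254400*1147) + 3306830 = (-3288 - 287759360) + 3306830 = -287762648 + 3306830 = -284455818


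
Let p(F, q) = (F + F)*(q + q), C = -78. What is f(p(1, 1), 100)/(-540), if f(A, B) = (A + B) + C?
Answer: -13/270 ≈ -0.048148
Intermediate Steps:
p(F, q) = 4*F*q (p(F, q) = (2*F)*(2*q) = 4*F*q)
f(A, B) = -78 + A + B (f(A, B) = (A + B) - 78 = -78 + A + B)
f(p(1, 1), 100)/(-540) = (-78 + 4*1*1 + 100)/(-540) = (-78 + 4 + 100)*(-1/540) = 26*(-1/540) = -13/270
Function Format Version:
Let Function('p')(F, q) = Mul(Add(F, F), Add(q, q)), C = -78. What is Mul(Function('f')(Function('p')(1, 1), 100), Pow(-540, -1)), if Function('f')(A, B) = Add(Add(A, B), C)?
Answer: Rational(-13, 270) ≈ -0.048148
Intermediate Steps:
Function('p')(F, q) = Mul(4, F, q) (Function('p')(F, q) = Mul(Mul(2, F), Mul(2, q)) = Mul(4, F, q))
Function('f')(A, B) = Add(-78, A, B) (Function('f')(A, B) = Add(Add(A, B), -78) = Add(-78, A, B))
Mul(Function('f')(Function('p')(1, 1), 100), Pow(-540, -1)) = Mul(Add(-78, Mul(4, 1, 1), 100), Pow(-540, -1)) = Mul(Add(-78, 4, 100), Rational(-1, 540)) = Mul(26, Rational(-1, 540)) = Rational(-13, 270)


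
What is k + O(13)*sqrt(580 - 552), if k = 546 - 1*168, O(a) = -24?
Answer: 378 - 48*sqrt(7) ≈ 251.00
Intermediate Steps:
k = 378 (k = 546 - 168 = 378)
k + O(13)*sqrt(580 - 552) = 378 - 24*sqrt(580 - 552) = 378 - 48*sqrt(7)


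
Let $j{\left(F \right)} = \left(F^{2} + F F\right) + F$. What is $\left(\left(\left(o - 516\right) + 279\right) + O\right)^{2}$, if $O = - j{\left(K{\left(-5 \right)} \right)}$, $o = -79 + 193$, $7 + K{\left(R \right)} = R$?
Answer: $159201$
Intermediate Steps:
$K{\left(R \right)} = -7 + R$
$j{\left(F \right)} = F + 2 F^{2}$ ($j{\left(F \right)} = \left(F^{2} + F^{2}\right) + F = 2 F^{2} + F = F + 2 F^{2}$)
$o = 114$
$O = -276$ ($O = - \left(-7 - 5\right) \left(1 + 2 \left(-7 - 5\right)\right) = - \left(-12\right) \left(1 + 2 \left(-12\right)\right) = - \left(-12\right) \left(1 - 24\right) = - \left(-12\right) \left(-23\right) = \left(-1\right) 276 = -276$)
$\left(\left(\left(o - 516\right) + 279\right) + O\right)^{2} = \left(\left(\left(114 - 516\right) + 279\right) - 276\right)^{2} = \left(\left(-402 + 279\right) - 276\right)^{2} = \left(-123 - 276\right)^{2} = \left(-399\right)^{2} = 159201$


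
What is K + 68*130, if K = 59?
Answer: 8899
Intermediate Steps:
K + 68*130 = 59 + 68*130 = 59 + 8840 = 8899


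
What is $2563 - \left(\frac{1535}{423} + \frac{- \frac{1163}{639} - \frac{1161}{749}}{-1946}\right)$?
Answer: $\frac{18672613031279}{7295786547} \approx 2559.4$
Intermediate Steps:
$2563 - \left(\frac{1535}{423} + \frac{- \frac{1163}{639} - \frac{1161}{749}}{-1946}\right) = 2563 - \left(1535 \cdot \frac{1}{423} + \left(\left(-1163\right) \frac{1}{639} - \frac{1161}{749}\right) \left(- \frac{1}{1946}\right)\right) = 2563 - \left(\frac{1535}{423} + \left(- \frac{1163}{639} - \frac{1161}{749}\right) \left(- \frac{1}{1946}\right)\right) = 2563 - \left(\frac{1535}{423} - - \frac{806483}{465688503}\right) = 2563 - \left(\frac{1535}{423} + \frac{806483}{465688503}\right) = 2563 - \frac{26487888682}{7295786547} = \frac{18672613031279}{7295786547}$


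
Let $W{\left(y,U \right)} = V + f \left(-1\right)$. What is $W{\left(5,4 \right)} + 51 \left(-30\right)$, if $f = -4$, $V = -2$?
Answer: $-1528$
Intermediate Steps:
$W{\left(y,U \right)} = 2$ ($W{\left(y,U \right)} = -2 - -4 = -2 + 4 = 2$)
$W{\left(5,4 \right)} + 51 \left(-30\right) = 2 + 51 \left(-30\right) = 2 - 1530 = -1528$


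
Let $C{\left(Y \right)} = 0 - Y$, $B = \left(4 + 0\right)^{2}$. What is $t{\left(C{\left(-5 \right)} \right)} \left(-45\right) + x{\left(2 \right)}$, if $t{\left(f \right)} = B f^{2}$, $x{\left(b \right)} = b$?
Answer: $-17998$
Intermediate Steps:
$B = 16$ ($B = 4^{2} = 16$)
$C{\left(Y \right)} = - Y$
$t{\left(f \right)} = 16 f^{2}$
$t{\left(C{\left(-5 \right)} \right)} \left(-45\right) + x{\left(2 \right)} = 16 \left(\left(-1\right) \left(-5\right)\right)^{2} \left(-45\right) + 2 = 16 \cdot 5^{2} \left(-45\right) + 2 = 16 \cdot 25 \left(-45\right) + 2 = 400 \left(-45\right) + 2 = -18000 + 2 = -17998$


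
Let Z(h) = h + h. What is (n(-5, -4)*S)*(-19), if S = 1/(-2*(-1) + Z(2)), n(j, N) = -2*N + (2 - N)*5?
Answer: -361/3 ≈ -120.33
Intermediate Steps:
Z(h) = 2*h
n(j, N) = 10 - 7*N (n(j, N) = -2*N + (10 - 5*N) = 10 - 7*N)
S = ⅙ (S = 1/(-2*(-1) + 2*2) = 1/(2 + 4) = 1/6 = ⅙ ≈ 0.16667)
(n(-5, -4)*S)*(-19) = ((10 - 7*(-4))*(⅙))*(-19) = ((10 + 28)*(⅙))*(-19) = (38*(⅙))*(-19) = (19/3)*(-19) = -361/3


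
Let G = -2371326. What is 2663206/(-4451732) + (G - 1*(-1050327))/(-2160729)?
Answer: 21044513849/1603164405438 ≈ 0.013127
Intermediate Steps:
2663206/(-4451732) + (G - 1*(-1050327))/(-2160729) = 2663206/(-4451732) + (-2371326 - 1*(-1050327))/(-2160729) = 2663206*(-1/4451732) + (-2371326 + 1050327)*(-1/2160729) = -1331603/2225866 - 1320999*(-1/2160729) = -1331603/2225866 + 440333/720243 = 21044513849/1603164405438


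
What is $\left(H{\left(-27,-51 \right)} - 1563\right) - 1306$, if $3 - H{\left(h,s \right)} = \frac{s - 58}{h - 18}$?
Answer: $- \frac{129079}{45} \approx -2868.4$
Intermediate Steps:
$H{\left(h,s \right)} = 3 - \frac{-58 + s}{-18 + h}$ ($H{\left(h,s \right)} = 3 - \frac{s - 58}{h - 18} = 3 - \frac{-58 + s}{-18 + h}$)
$\left(H{\left(-27,-51 \right)} - 1563\right) - 1306 = \left(\frac{4 - -51 + 3 \left(-27\right)}{-18 - 27} - 1563\right) - 1306 = \left(\frac{4 + 51 - 81}{-45} - 1563\right) - 1306 = \left(\left(- \frac{1}{45}\right) \left(-26\right) - 1563\right) - 1306 = \left(\frac{26}{45} - 1563\right) - 1306 = - \frac{70309}{45} - 1306 = - \frac{129079}{45}$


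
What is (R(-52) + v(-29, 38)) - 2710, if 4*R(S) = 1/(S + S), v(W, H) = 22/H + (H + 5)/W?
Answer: -621383079/229216 ≈ -2710.9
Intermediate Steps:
v(W, H) = 22/H + (5 + H)/W
R(S) = 1/(8*S) (R(S) = 1/(4*(S + S)) = 1/(4*((2*S))) = (1/(2*S))/4 = 1/(8*S))
(R(-52) + v(-29, 38)) - 2710 = ((⅛)/(-52) + (5/(-29) + 22/38 + 38/(-29))) - 2710 = ((⅛)*(-1/52) + (5*(-1/29) + 22*(1/38) + 38*(-1/29))) - 2710 = (-1/416 + (-5/29 + 11/19 - 38/29)) - 2710 = (-1/416 - 498/551) - 2710 = -207719/229216 - 2710 = -621383079/229216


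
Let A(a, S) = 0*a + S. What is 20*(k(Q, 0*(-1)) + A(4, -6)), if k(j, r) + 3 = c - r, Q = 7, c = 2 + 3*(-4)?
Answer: -380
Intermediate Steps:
A(a, S) = S (A(a, S) = 0 + S = S)
c = -10 (c = 2 - 12 = -10)
k(j, r) = -13 - r (k(j, r) = -3 + (-10 - r) = -13 - r)
20*(k(Q, 0*(-1)) + A(4, -6)) = 20*((-13 - 0*(-1)) - 6) = 20*((-13 - 1*0) - 6) = 20*((-13 + 0) - 6) = 20*(-13 - 6) = 20*(-19) = -380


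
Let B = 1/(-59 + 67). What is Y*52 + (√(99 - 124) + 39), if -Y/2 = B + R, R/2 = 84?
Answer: -17446 + 5*I ≈ -17446.0 + 5.0*I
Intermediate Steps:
R = 168 (R = 2*84 = 168)
B = ⅛ (B = 1/8 = ⅛ ≈ 0.12500)
Y = -1345/4 (Y = -2*(⅛ + 168) = -2*1345/8 = -1345/4 ≈ -336.25)
Y*52 + (√(99 - 124) + 39) = -1345/4*52 + (√(99 - 124) + 39) = -17485 + (√(-25) + 39) = -17485 + (5*I + 39) = -17485 + (39 + 5*I) = -17446 + 5*I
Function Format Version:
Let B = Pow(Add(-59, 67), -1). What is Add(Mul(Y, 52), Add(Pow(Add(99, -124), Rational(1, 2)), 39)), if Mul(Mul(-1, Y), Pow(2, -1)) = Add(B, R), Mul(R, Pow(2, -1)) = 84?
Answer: Add(-17446, Mul(5, I)) ≈ Add(-17446., Mul(5.0000, I))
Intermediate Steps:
R = 168 (R = Mul(2, 84) = 168)
B = Rational(1, 8) (B = Pow(8, -1) = Rational(1, 8) ≈ 0.12500)
Y = Rational(-1345, 4) (Y = Mul(-2, Add(Rational(1, 8), 168)) = Mul(-2, Rational(1345, 8)) = Rational(-1345, 4) ≈ -336.25)
Add(Mul(Y, 52), Add(Pow(Add(99, -124), Rational(1, 2)), 39)) = Add(Mul(Rational(-1345, 4), 52), Add(Pow(Add(99, -124), Rational(1, 2)), 39)) = Add(-17485, Add(Pow(-25, Rational(1, 2)), 39)) = Add(-17485, Add(Mul(5, I), 39)) = Add(-17485, Add(39, Mul(5, I))) = Add(-17446, Mul(5, I))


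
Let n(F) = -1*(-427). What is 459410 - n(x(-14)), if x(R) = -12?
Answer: 458983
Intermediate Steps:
n(F) = 427
459410 - n(x(-14)) = 459410 - 1*427 = 459410 - 427 = 458983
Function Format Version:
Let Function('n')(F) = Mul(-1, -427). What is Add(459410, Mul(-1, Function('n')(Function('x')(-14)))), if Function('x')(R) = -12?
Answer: 458983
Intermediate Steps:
Function('n')(F) = 427
Add(459410, Mul(-1, Function('n')(Function('x')(-14)))) = Add(459410, Mul(-1, 427)) = Add(459410, -427) = 458983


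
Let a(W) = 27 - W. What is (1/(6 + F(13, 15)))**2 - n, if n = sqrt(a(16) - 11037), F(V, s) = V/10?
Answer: 100/5329 - I*sqrt(11026) ≈ 0.018765 - 105.0*I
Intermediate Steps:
F(V, s) = V/10 (F(V, s) = V*(1/10) = V/10)
n = I*sqrt(11026) (n = sqrt((27 - 1*16) - 11037) = sqrt((27 - 16) - 11037) = sqrt(11 - 11037) = sqrt(-11026) = I*sqrt(11026) ≈ 105.0*I)
(1/(6 + F(13, 15)))**2 - n = (1/(6 + (1/10)*13))**2 - I*sqrt(11026) = (1/(6 + 13/10))**2 - I*sqrt(11026) = (1/(73/10))**2 - I*sqrt(11026) = (10/73)**2 - I*sqrt(11026) = 100/5329 - I*sqrt(11026)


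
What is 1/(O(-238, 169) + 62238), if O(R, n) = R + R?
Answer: 1/61762 ≈ 1.6191e-5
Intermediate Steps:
O(R, n) = 2*R
1/(O(-238, 169) + 62238) = 1/(2*(-238) + 62238) = 1/(-476 + 62238) = 1/61762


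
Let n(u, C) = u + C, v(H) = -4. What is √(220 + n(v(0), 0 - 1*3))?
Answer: √213 ≈ 14.595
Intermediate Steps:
n(u, C) = C + u
√(220 + n(v(0), 0 - 1*3)) = √(220 + ((0 - 1*3) - 4)) = √(220 + ((0 - 3) - 4)) = √(220 + (-3 - 4)) = √(220 - 7) = √213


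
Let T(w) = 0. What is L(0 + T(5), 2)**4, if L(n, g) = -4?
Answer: 256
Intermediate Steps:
L(0 + T(5), 2)**4 = (-4)**4 = 256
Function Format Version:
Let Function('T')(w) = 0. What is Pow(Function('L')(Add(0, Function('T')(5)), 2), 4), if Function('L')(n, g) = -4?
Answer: 256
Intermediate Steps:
Pow(Function('L')(Add(0, Function('T')(5)), 2), 4) = Pow(-4, 4) = 256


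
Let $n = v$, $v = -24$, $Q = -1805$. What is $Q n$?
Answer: $43320$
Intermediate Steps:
$n = -24$
$Q n = \left(-1805\right) \left(-24\right) = 43320$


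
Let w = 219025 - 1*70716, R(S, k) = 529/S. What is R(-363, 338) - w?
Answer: -53836696/363 ≈ -1.4831e+5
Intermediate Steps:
w = 148309 (w = 219025 - 70716 = 148309)
R(-363, 338) - w = 529/(-363) - 1*148309 = 529*(-1/363) - 148309 = -529/363 - 148309 = -53836696/363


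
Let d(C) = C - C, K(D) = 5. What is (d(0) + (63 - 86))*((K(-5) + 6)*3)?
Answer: -759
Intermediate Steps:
d(C) = 0
(d(0) + (63 - 86))*((K(-5) + 6)*3) = (0 + (63 - 86))*((5 + 6)*3) = (0 - 23)*(11*3) = -23*33 = -759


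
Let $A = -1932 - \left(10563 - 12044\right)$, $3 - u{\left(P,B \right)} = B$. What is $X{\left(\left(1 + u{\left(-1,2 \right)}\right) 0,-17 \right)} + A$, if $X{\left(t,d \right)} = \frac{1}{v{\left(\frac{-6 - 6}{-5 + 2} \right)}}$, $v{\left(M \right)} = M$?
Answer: $- \frac{1803}{4} \approx -450.75$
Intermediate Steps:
$u{\left(P,B \right)} = 3 - B$
$X{\left(t,d \right)} = \frac{1}{4}$ ($X{\left(t,d \right)} = \frac{1}{\left(-6 - 6\right) \frac{1}{-5 + 2}} = \frac{1}{\left(-12\right) \frac{1}{-3}} = \frac{1}{\left(-12\right) \left(- \frac{1}{3}\right)} = \frac{1}{4}$)
$A = -451$ ($A = -1932 - \left(10563 - 12044\right) = -1932 - -1481 = -1932 + 1481 = -451$)
$X{\left(\left(1 + u{\left(-1,2 \right)}\right) 0,-17 \right)} + A = \frac{1}{4} - 451 = - \frac{1803}{4}$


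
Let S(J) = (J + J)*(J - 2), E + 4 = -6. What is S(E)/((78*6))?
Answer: 20/39 ≈ 0.51282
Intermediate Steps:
E = -10 (E = -4 - 6 = -10)
S(J) = 2*J*(-2 + J) (S(J) = (2*J)*(-2 + J) = 2*J*(-2 + J))
S(E)/((78*6)) = (2*(-10)*(-2 - 10))/((78*6)) = (2*(-10)*(-12))/468 = 240*(1/468) = 20/39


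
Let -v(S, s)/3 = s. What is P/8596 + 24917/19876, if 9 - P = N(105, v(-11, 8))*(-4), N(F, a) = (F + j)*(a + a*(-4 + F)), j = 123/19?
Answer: -7288294367/57968354 ≈ -125.73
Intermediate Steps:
j = 123/19 (j = 123*(1/19) = 123/19 ≈ 6.4737)
v(S, s) = -3*s
N(F, a) = (123/19 + F)*(a + a*(-4 + F)) (N(F, a) = (F + 123/19)*(a + a*(-4 + F)) = (123/19 + F)*(a + a*(-4 + F)))
P = -20739285/19 (P = 9 - (-3*8)*(-369 + 19*105² + 66*105)/19*(-4) = 9 - (1/19)*(-24)*(-369 + 19*11025 + 6930)*(-4) = 9 - (1/19)*(-24)*(-369 + 209475 + 6930)*(-4) = 9 - (1/19)*(-24)*216036*(-4) = 9 - (-5184864)*(-4)/19 = 9 - 1*20739456/19 = 9 - 20739456/19 = -20739285/19 ≈ -1.0915e+6)
P/8596 + 24917/19876 = -20739285/19/8596 + 24917/19876 = -20739285/19*1/8596 + 24917*(1/19876) = -2962755/23332 + 24917/19876 = -7288294367/57968354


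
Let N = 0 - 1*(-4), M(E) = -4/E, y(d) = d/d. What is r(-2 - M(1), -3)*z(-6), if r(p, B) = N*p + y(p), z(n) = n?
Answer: -54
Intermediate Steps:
y(d) = 1
N = 4 (N = 0 + 4 = 4)
r(p, B) = 1 + 4*p (r(p, B) = 4*p + 1 = 1 + 4*p)
r(-2 - M(1), -3)*z(-6) = (1 + 4*(-2 - (-4)/1))*(-6) = (1 + 4*(-2 - (-4)))*(-6) = (1 + 4*(-2 - 1*(-4)))*(-6) = (1 + 4*(-2 + 4))*(-6) = (1 + 4*2)*(-6) = (1 + 8)*(-6) = 9*(-6) = -54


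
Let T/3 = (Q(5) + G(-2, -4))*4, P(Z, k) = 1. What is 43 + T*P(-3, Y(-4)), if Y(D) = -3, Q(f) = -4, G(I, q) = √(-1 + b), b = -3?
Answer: -5 + 24*I ≈ -5.0 + 24.0*I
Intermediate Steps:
G(I, q) = 2*I (G(I, q) = √(-1 - 3) = √(-4) = 2*I)
T = -48 + 24*I (T = 3*((-4 + 2*I)*4) = 3*(-16 + 8*I) = -48 + 24*I ≈ -48.0 + 24.0*I)
43 + T*P(-3, Y(-4)) = 43 + (-48 + 24*I)*1 = 43 + (-48 + 24*I) = -5 + 24*I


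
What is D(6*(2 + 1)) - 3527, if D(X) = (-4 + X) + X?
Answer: -3495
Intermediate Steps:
D(X) = -4 + 2*X
D(6*(2 + 1)) - 3527 = (-4 + 2*(6*(2 + 1))) - 3527 = (-4 + 2*(6*3)) - 3527 = (-4 + 2*18) - 3527 = (-4 + 36) - 3527 = 32 - 3527 = -3495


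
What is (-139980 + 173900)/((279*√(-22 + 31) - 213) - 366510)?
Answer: -16960/182943 ≈ -0.092706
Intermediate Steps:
(-139980 + 173900)/((279*√(-22 + 31) - 213) - 366510) = 33920/((279*√9 - 213) - 366510) = 33920/((279*3 - 213) - 366510) = 33920/((837 - 213) - 366510) = 33920/(624 - 366510) = 33920/(-365886) = 33920*(-1/365886) = -16960/182943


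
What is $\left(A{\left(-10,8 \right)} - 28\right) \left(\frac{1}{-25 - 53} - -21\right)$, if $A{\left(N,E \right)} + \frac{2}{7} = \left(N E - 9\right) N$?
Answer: $\frac{379784}{21} \approx 18085.0$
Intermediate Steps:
$A{\left(N,E \right)} = - \frac{2}{7} + N \left(-9 + E N\right)$ ($A{\left(N,E \right)} = - \frac{2}{7} + \left(N E - 9\right) N = - \frac{2}{7} + \left(E N - 9\right) N = - \frac{2}{7} + \left(-9 + E N\right) N = - \frac{2}{7} + N \left(-9 + E N\right)$)
$\left(A{\left(-10,8 \right)} - 28\right) \left(\frac{1}{-25 - 53} - -21\right) = \left(\left(- \frac{2}{7} - -90 + 8 \left(-10\right)^{2}\right) - 28\right) \left(\frac{1}{-25 - 53} - -21\right) = \left(\left(- \frac{2}{7} + 90 + 8 \cdot 100\right) - 28\right) \left(\frac{1}{-78} + 21\right) = \left(\left(- \frac{2}{7} + 90 + 800\right) - 28\right) \left(- \frac{1}{78} + 21\right) = \left(\frac{6228}{7} - 28\right) \frac{1637}{78} = \frac{6032}{7} \cdot \frac{1637}{78} = \frac{379784}{21}$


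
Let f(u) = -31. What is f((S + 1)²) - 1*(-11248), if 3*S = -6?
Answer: 11217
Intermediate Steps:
S = -2 (S = (⅓)*(-6) = -2)
f((S + 1)²) - 1*(-11248) = -31 - 1*(-11248) = -31 + 11248 = 11217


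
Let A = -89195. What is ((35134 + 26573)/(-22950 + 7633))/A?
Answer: 61707/1366199815 ≈ 4.5167e-5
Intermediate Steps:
((35134 + 26573)/(-22950 + 7633))/A = ((35134 + 26573)/(-22950 + 7633))/(-89195) = (61707/(-15317))*(-1/89195) = (61707*(-1/15317))*(-1/89195) = -61707/15317*(-1/89195) = 61707/1366199815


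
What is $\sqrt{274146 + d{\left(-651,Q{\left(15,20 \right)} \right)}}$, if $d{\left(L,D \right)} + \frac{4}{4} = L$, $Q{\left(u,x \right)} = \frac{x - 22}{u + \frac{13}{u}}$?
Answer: $\sqrt{273494} \approx 522.97$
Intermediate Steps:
$Q{\left(u,x \right)} = \frac{-22 + x}{u + \frac{13}{u}}$
$d{\left(L,D \right)} = -1 + L$
$\sqrt{274146 + d{\left(-651,Q{\left(15,20 \right)} \right)}} = \sqrt{274146 - 652} = \sqrt{273494}$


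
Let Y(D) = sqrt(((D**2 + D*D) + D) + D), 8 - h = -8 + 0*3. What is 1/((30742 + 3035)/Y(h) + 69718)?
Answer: 37926592/2643025255327 - 135108*sqrt(34)/2643025255327 ≈ 1.4052e-5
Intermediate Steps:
h = 16 (h = 8 - (-8 + 0*3) = 8 - (-8 + 0) = 8 - 1*(-8) = 8 + 8 = 16)
Y(D) = sqrt(2*D + 2*D**2) (Y(D) = sqrt(((D**2 + D**2) + D) + D) = sqrt((2*D**2 + D) + D) = sqrt((D + 2*D**2) + D) = sqrt(2*D + 2*D**2))
1/((30742 + 3035)/Y(h) + 69718) = 1/((30742 + 3035)/((sqrt(2)*sqrt(16*(1 + 16)))) + 69718) = 1/(33777/((sqrt(2)*sqrt(16*17))) + 69718) = 1/(33777/((sqrt(2)*sqrt(272))) + 69718) = 1/(33777/((sqrt(2)*(4*sqrt(17)))) + 69718) = 1/(33777/((4*sqrt(34))) + 69718) = 1/(33777*(sqrt(34)/136) + 69718) = 1/(33777*sqrt(34)/136 + 69718) = 1/(69718 + 33777*sqrt(34)/136)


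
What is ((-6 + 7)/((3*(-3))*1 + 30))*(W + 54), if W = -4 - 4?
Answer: 46/21 ≈ 2.1905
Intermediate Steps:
W = -8
((-6 + 7)/((3*(-3))*1 + 30))*(W + 54) = ((-6 + 7)/((3*(-3))*1 + 30))*(-8 + 54) = (1/(-9*1 + 30))*46 = (1/(-9 + 30))*46 = (1/21)*46 = 46/21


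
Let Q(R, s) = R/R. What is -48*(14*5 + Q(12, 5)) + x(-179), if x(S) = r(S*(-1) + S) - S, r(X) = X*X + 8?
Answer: -3221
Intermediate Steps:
Q(R, s) = 1
r(X) = 8 + X² (r(X) = X² + 8 = 8 + X²)
x(S) = 8 - S (x(S) = (8 + (S*(-1) + S)²) - S = (8 + (-S + S)²) - S = (8 + 0²) - S = (8 + 0) - S = 8 - S)
-48*(14*5 + Q(12, 5)) + x(-179) = -48*(14*5 + 1) + (8 - 1*(-179)) = -48*(70 + 1) + (8 + 179) = -48*71 + 187 = -3408 + 187 = -3221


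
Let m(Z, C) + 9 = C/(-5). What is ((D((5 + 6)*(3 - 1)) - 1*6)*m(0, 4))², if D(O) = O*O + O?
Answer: 24010000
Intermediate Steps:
m(Z, C) = -9 - C/5 (m(Z, C) = -9 + C/(-5) = -9 + C*(-⅕) = -9 - C/5)
D(O) = O + O² (D(O) = O² + O = O + O²)
((D((5 + 6)*(3 - 1)) - 1*6)*m(0, 4))² = ((((5 + 6)*(3 - 1))*(1 + (5 + 6)*(3 - 1)) - 1*6)*(-9 - ⅕*4))² = (((11*2)*(1 + 11*2) - 6)*(-9 - ⅘))² = ((22*(1 + 22) - 6)*(-49/5))² = ((22*23 - 6)*(-49/5))² = ((506 - 6)*(-49/5))² = (500*(-49/5))² = (-4900)² = 24010000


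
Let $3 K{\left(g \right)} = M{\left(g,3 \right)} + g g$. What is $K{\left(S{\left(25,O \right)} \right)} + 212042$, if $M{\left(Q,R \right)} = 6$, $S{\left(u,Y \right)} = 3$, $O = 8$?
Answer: $212047$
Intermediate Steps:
$K{\left(g \right)} = 2 + \frac{g^{2}}{3}$ ($K{\left(g \right)} = \frac{6 + g g}{3} = \frac{6 + g^{2}}{3} = 2 + \frac{g^{2}}{3}$)
$K{\left(S{\left(25,O \right)} \right)} + 212042 = \left(2 + \frac{3^{2}}{3}\right) + 212042 = \left(2 + \frac{1}{3} \cdot 9\right) + 212042 = \left(2 + 3\right) + 212042 = 5 + 212042 = 212047$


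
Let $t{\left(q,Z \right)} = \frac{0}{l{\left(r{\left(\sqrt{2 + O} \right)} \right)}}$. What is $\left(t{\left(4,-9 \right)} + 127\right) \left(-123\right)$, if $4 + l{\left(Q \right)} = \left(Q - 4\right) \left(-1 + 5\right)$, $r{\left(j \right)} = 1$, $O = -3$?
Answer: $-15621$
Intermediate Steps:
$l{\left(Q \right)} = -20 + 4 Q$ ($l{\left(Q \right)} = -4 + \left(Q - 4\right) \left(-1 + 5\right) = -4 + \left(-4 + Q\right) 4 = -4 + \left(-16 + 4 Q\right) = -20 + 4 Q$)
$t{\left(q,Z \right)} = 0$ ($t{\left(q,Z \right)} = \frac{0}{-20 + 4 \cdot 1} = \frac{0}{-20 + 4} = \frac{0}{-16} = 0 \left(- \frac{1}{16}\right) = 0$)
$\left(t{\left(4,-9 \right)} + 127\right) \left(-123\right) = \left(0 + 127\right) \left(-123\right) = 127 \left(-123\right) = -15621$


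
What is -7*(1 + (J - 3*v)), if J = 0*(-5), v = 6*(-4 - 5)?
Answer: -1141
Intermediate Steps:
v = -54 (v = 6*(-9) = -54)
J = 0
-7*(1 + (J - 3*v)) = -7*(1 + (0 - 3*(-54))) = -7*(1 + (0 + 162)) = -7*(1 + 162) = -7*163 = -1141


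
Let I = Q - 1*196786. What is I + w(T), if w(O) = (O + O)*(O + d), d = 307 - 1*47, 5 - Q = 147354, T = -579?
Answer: 25267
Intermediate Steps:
Q = -147349 (Q = 5 - 1*147354 = 5 - 147354 = -147349)
d = 260 (d = 307 - 47 = 260)
I = -344135 (I = -147349 - 1*196786 = -147349 - 196786 = -344135)
w(O) = 2*O*(260 + O) (w(O) = (O + O)*(O + 260) = (2*O)*(260 + O) = 2*O*(260 + O))
I + w(T) = -344135 + 2*(-579)*(260 - 579) = -344135 + 2*(-579)*(-319) = -344135 + 369402 = 25267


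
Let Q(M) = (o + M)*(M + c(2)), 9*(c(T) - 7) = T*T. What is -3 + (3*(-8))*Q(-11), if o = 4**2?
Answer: 1271/3 ≈ 423.67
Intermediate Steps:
o = 16
c(T) = 7 + T**2/9 (c(T) = 7 + (T*T)/9 = 7 + T**2/9)
Q(M) = (16 + M)*(67/9 + M) (Q(M) = (16 + M)*(M + (7 + (1/9)*2**2)) = (16 + M)*(M + (7 + (1/9)*4)) = (16 + M)*(M + (7 + 4/9)) = (16 + M)*(M + 67/9) = (16 + M)*(67/9 + M))
-3 + (3*(-8))*Q(-11) = -3 + (3*(-8))*(1072/9 + (-11)**2 + (211/9)*(-11)) = -3 - 24*(1072/9 + 121 - 2321/9) = -3 - 24*(-160/9) = -3 + 1280/3 = 1271/3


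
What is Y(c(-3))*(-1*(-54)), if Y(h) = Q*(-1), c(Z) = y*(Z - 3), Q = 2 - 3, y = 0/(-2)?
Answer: 54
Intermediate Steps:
y = 0 (y = 0*(-½) = 0)
Q = -1
c(Z) = 0 (c(Z) = 0*(Z - 3) = 0*(-3 + Z) = 0)
Y(h) = 1 (Y(h) = -1*(-1) = 1)
Y(c(-3))*(-1*(-54)) = 1*(-1*(-54)) = 1*54 = 54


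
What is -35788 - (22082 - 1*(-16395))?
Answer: -74265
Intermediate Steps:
-35788 - (22082 - 1*(-16395)) = -35788 - (22082 + 16395) = -35788 - 1*38477 = -35788 - 38477 = -74265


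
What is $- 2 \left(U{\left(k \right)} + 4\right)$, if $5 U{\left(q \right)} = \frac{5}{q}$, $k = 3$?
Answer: $- \frac{26}{3} \approx -8.6667$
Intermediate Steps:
$U{\left(q \right)} = \frac{1}{q}$ ($U{\left(q \right)} = \frac{5 \frac{1}{q}}{5} = \frac{1}{q}$)
$- 2 \left(U{\left(k \right)} + 4\right) = - 2 \left(\frac{1}{3} + 4\right) = \left(-2\right) \frac{13}{3} = - \frac{26}{3}$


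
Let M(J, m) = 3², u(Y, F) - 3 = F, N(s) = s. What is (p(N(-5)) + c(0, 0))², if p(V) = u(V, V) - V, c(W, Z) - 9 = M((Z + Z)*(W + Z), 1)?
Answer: 441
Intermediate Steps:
u(Y, F) = 3 + F
M(J, m) = 9
c(W, Z) = 18 (c(W, Z) = 9 + 9 = 18)
p(V) = 3 (p(V) = (3 + V) - V = 3)
(p(N(-5)) + c(0, 0))² = (3 + 18)² = 21² = 441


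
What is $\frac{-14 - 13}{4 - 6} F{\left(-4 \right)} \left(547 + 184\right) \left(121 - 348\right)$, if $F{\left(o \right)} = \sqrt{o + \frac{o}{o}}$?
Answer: $- \frac{4480299 i \sqrt{3}}{2} \approx - 3.8801 \cdot 10^{6} i$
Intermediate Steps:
$F{\left(o \right)} = \sqrt{1 + o}$ ($F{\left(o \right)} = \sqrt{o + 1} = \sqrt{1 + o}$)
$\frac{-14 - 13}{4 - 6} F{\left(-4 \right)} \left(547 + 184\right) \left(121 - 348\right) = \frac{-14 - 13}{4 - 6} \sqrt{1 - 4} \left(547 + 184\right) \left(121 - 348\right) = - \frac{27}{-2} \sqrt{-3} \cdot 731 \left(-227\right) = \left(-27\right) \left(- \frac{1}{2}\right) i \sqrt{3} \left(-165937\right) = \frac{27 i \sqrt{3}}{2} \left(-165937\right) = - \frac{4480299 i \sqrt{3}}{2}$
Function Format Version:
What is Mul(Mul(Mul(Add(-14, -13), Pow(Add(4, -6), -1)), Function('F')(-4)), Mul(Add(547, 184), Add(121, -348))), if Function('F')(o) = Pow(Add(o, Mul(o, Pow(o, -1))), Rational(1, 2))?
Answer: Mul(Rational(-4480299, 2), I, Pow(3, Rational(1, 2))) ≈ Mul(-3.8801e+6, I)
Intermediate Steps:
Function('F')(o) = Pow(Add(1, o), Rational(1, 2)) (Function('F')(o) = Pow(Add(o, 1), Rational(1, 2)) = Pow(Add(1, o), Rational(1, 2)))
Mul(Mul(Mul(Add(-14, -13), Pow(Add(4, -6), -1)), Function('F')(-4)), Mul(Add(547, 184), Add(121, -348))) = Mul(Mul(Mul(Add(-14, -13), Pow(Add(4, -6), -1)), Pow(Add(1, -4), Rational(1, 2))), Mul(Add(547, 184), Add(121, -348))) = Mul(Mul(Mul(-27, Pow(-2, -1)), Pow(-3, Rational(1, 2))), Mul(731, -227)) = Mul(Mul(Mul(-27, Rational(-1, 2)), Mul(I, Pow(3, Rational(1, 2)))), -165937) = Mul(Mul(Rational(27, 2), Mul(I, Pow(3, Rational(1, 2)))), -165937) = Mul(Mul(Rational(27, 2), I, Pow(3, Rational(1, 2))), -165937) = Mul(Rational(-4480299, 2), I, Pow(3, Rational(1, 2)))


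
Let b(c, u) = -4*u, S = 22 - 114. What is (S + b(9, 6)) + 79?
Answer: -37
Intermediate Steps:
S = -92
(S + b(9, 6)) + 79 = (-92 - 4*6) + 79 = (-92 - 24) + 79 = -116 + 79 = -37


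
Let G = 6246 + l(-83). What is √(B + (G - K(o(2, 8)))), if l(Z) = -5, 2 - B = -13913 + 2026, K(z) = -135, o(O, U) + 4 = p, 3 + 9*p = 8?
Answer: √18265 ≈ 135.15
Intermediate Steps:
p = 5/9 (p = -⅓ + (⅑)*8 = -⅓ + 8/9 = 5/9 ≈ 0.55556)
o(O, U) = -31/9 (o(O, U) = -4 + 5/9 = -31/9)
B = 11889 (B = 2 - (-13913 + 2026) = 2 - 1*(-11887) = 2 + 11887 = 11889)
G = 6241 (G = 6246 - 5 = 6241)
√(B + (G - K(o(2, 8)))) = √(11889 + (6241 - 1*(-135))) = √(11889 + (6241 + 135)) = √(11889 + 6376) = √18265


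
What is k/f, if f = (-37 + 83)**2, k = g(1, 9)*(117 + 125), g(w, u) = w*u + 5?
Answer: 847/529 ≈ 1.6011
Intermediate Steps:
g(w, u) = 5 + u*w (g(w, u) = u*w + 5 = 5 + u*w)
k = 3388 (k = (5 + 9*1)*(117 + 125) = (5 + 9)*242 = 14*242 = 3388)
f = 2116 (f = 46**2 = 2116)
k/f = 3388/2116 = 3388*(1/2116) = 847/529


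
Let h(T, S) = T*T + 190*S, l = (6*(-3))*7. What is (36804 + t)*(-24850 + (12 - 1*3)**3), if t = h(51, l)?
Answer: -373031265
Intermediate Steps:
l = -126 (l = -18*7 = -126)
h(T, S) = T**2 + 190*S
t = -21339 (t = 51**2 + 190*(-126) = 2601 - 23940 = -21339)
(36804 + t)*(-24850 + (12 - 1*3)**3) = (36804 - 21339)*(-24850 + (12 - 1*3)**3) = 15465*(-24850 + (12 - 3)**3) = 15465*(-24850 + 9**3) = 15465*(-24850 + 729) = 15465*(-24121) = -373031265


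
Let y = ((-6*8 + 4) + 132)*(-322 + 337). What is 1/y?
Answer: 1/1320 ≈ 0.00075758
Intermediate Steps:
y = 1320 (y = ((-48 + 4) + 132)*15 = (-44 + 132)*15 = 88*15 = 1320)
1/y = 1/1320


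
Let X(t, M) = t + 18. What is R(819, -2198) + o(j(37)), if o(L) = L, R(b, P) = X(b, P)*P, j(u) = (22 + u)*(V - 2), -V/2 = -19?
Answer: -1837602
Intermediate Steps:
V = 38 (V = -2*(-19) = 38)
X(t, M) = 18 + t
j(u) = 792 + 36*u (j(u) = (22 + u)*(38 - 2) = (22 + u)*36 = 792 + 36*u)
R(b, P) = P*(18 + b) (R(b, P) = (18 + b)*P = P*(18 + b))
R(819, -2198) + o(j(37)) = -2198*(18 + 819) + (792 + 36*37) = -2198*837 + (792 + 1332) = -1839726 + 2124 = -1837602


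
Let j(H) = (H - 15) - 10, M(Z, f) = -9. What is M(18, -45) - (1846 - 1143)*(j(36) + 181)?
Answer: -134985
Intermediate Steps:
j(H) = -25 + H (j(H) = (-15 + H) - 10 = -25 + H)
M(18, -45) - (1846 - 1143)*(j(36) + 181) = -9 - (1846 - 1143)*((-25 + 36) + 181) = -9 - 703*(11 + 181) = -9 - 703*192 = -9 - 1*134976 = -9 - 134976 = -134985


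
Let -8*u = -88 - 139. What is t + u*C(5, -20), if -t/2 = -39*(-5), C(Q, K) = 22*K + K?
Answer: -26885/2 ≈ -13443.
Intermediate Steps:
C(Q, K) = 23*K
u = 227/8 (u = -(-88 - 139)/8 = -1/8*(-227) = 227/8 ≈ 28.375)
t = -390 (t = -(-78)*(-5) = -2*195 = -390)
t + u*C(5, -20) = -390 + 227*(23*(-20))/8 = -390 + (227/8)*(-460) = -390 - 26105/2 = -26885/2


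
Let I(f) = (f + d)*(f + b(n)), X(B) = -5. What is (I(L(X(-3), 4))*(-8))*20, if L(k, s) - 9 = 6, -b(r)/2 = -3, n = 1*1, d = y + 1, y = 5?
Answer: -70560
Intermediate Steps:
d = 6 (d = 5 + 1 = 6)
n = 1
b(r) = 6 (b(r) = -2*(-3) = 6)
L(k, s) = 15 (L(k, s) = 9 + 6 = 15)
I(f) = (6 + f)**2 (I(f) = (f + 6)*(f + 6) = (6 + f)*(6 + f) = (6 + f)**2)
(I(L(X(-3), 4))*(-8))*20 = ((36 + 15**2 + 12*15)*(-8))*20 = ((36 + 225 + 180)*(-8))*20 = (441*(-8))*20 = -3528*20 = -70560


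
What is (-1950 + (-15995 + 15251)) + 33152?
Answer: 30458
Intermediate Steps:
(-1950 + (-15995 + 15251)) + 33152 = (-1950 - 744) + 33152 = -2694 + 33152 = 30458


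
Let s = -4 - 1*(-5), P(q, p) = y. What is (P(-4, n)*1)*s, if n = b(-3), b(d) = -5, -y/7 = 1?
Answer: -7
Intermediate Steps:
y = -7 (y = -7*1 = -7)
n = -5
P(q, p) = -7
s = 1 (s = -4 + 5 = 1)
(P(-4, n)*1)*s = -7*1*1 = -7*1 = -7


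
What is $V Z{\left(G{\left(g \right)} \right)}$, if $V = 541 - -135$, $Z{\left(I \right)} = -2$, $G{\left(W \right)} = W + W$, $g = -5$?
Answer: $-1352$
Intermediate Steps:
$G{\left(W \right)} = 2 W$
$V = 676$ ($V = 541 + 135 = 676$)
$V Z{\left(G{\left(g \right)} \right)} = 676 \left(-2\right) = -1352$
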